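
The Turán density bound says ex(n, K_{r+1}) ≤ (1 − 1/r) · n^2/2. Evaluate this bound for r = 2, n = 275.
Turán density bound = (1/2) · 275^2/2 = 75625/4 ≈ 18906.25

Turán's theorem: ex(n, K_{r+1}) is achieved by the complete r-partite Turán graph T(n, r) with parts as balanced as possible, and is at most (1 − 1/r) · n^2/2. For r = 2, n = 275: the density bound is (1/2) · 75625/2 = 75625/4 ≈ 18906.25. The integer-valued extremum is e(T(275, 2)) = 18906, which is strictly less than the density bound 75625/4 since 2 ∤ 275 (the parts of T(275, 2) cannot all be equal).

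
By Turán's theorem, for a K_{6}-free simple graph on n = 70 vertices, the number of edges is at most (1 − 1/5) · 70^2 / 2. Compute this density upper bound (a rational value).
Turán density bound = (4/5) · 70^2/2 = 1960

Turán's theorem: ex(n, K_{r+1}) is achieved by the complete r-partite Turán graph T(n, r) with parts as balanced as possible, and is at most (1 − 1/r) · n^2/2. For r = 5, n = 70: the density bound is (4/5) · 4900/2 = 1960. Since 5 ∣ 70, the Turán graph T(70, 5) has parts of equal size 14, and its edge count e(T(70, 5)) = 1960 attains the density bound exactly.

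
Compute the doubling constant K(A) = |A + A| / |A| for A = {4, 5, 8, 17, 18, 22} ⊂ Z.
K = |A + A| / |A| = 19/6

Enumerate A + A = {a + b : a, b ∈ A}. With |A| = 6, there are |A|^2 = 36 ordered sum pairs; collecting distinct values, A + A = {8, 9, 10, 12, 13, 16, 21, 22, 23, 25, 26, 27, 30, 34, 35, 36, 39, 40, 44}, so |A + A| = 19. Thus K = 19/6. For comparison, the minimum possible |A + A| over all 6-element sets is 2·6 − 1 = 11 (so min K = 11/6), attained only by arithmetic progressions.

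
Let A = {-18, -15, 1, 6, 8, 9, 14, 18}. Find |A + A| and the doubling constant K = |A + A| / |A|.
K = |A + A| / |A| = 34/8 = 17/4

Enumerate A + A = {a + b : a, b ∈ A}. With |A| = 8, there are |A|^2 = 64 ordered sum pairs; collecting distinct values, A + A = {-36, -33, -30, -17, -14, -12, -10, -9, -7, -6, -4, -1, 0, 2, 3, 7, 9, 10, 12, 14, 15, 16, 17, 18, 19, 20, 22, 23, 24, 26, 27, 28, 32, 36}, so |A + A| = 34. Thus K = 34/8 = 17/4. For comparison, the minimum possible |A + A| over all 8-element sets is 2·8 − 1 = 15 (so min K = 15/8), attained only by arithmetic progressions.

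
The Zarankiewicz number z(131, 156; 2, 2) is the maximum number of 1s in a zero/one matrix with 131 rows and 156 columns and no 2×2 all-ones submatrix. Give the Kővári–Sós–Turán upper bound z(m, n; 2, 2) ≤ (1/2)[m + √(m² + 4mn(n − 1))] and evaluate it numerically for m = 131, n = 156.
z(131, 156; 2, 2) ≤ (1/2)[131 + √(131² + 4·131·156·155)] = (1/2)[131 + √12687481] = 1846.4745

Kővári–Sós–Turán: let r_1, ..., r_131 be the row sums and z = Σ r_i the total number of 1s. Each pair of columns can share at most one row with both entries 1 (else a 2×2 all-ones block appears), so Σ_i C(r_i, 2) ≤ C(156, 2) = 12090. By convexity Σ_i C(r_i, 2) ≥ 131·C(z/131, 2) = z(z − 131)/(2·131), giving z² − 131z − 131·156·155 ≤ 0 and hence z ≤ (1/2)[131 + √(17161 + 4·3167580)] = (1/2)[131 + √12687481] ≈ (1/2)(131 + 3561.949) = 1846.4745.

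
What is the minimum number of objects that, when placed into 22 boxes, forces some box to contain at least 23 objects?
n = (23 − 1)·22 + 1 = 485

By the generalised pigeonhole principle, to guarantee some box contains ≥ r objects we need more than (r − 1) · k objects total. Threshold: n = (r − 1) · k + 1. With r = 23 and k = 22: n = 22 · 22 + 1 = 484 + 1 = 485. For n = 484 = 22 · 22, we can put exactly 22 objects in every box, avoiding 23 in any single one — so 485 is tight.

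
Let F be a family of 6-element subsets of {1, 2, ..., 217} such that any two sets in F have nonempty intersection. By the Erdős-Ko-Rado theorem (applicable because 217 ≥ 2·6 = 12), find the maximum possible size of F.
max |F| = C(216, 5) = 3739729608

The Erdős-Ko-Rado theorem states: for n ≥ 2k, an intersecting family of k-subsets of an n-element set has size at most C(n − 1, k − 1), with equality for 'star' families {A ⊆ [n] : |A| = k, i ∈ A} (fix an element i). For n = 217, k = 6: C(216, 5) = 3739729608.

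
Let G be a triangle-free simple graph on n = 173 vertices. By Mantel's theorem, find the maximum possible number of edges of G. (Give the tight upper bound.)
ex(173, K_3) = ⌊173^2/4⌋ = 7482

Mantel (1907): a triangle-free graph on n vertices has at most ⌊n^2/4⌋ edges, with equality for the complete bipartite graph K_{⌊n/2⌋, ⌈n/2⌉}. For n = 173: ⌊173^2/4⌋ = ⌊29929/4⌋ = 7482. The extremal graph is K_{86, 87}, which has 86·87 = 7482 edges.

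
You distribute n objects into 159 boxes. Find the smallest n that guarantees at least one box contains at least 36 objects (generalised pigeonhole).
n = (36 − 1)·159 + 1 = 5566

By the generalised pigeonhole principle, to guarantee some box contains ≥ r objects we need more than (r − 1) · k objects total. Threshold: n = (r − 1) · k + 1. With r = 36 and k = 159: n = 35 · 159 + 1 = 5565 + 1 = 5566. For n = 5565 = 35 · 159, we can put exactly 35 objects in every box, avoiding 36 in any single one — so 5566 is tight.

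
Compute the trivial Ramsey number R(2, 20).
R(2, 20) = 20

R(2, k) = k for all k ≥ 2: in a 2-colouring of K_k, either some edge is red (a red K_2) or all edges are blue (a blue K_k). And K_{19} coloured all-blue has no blue K_20, so R(2, 20) > 19. Hence R(2, 20) = 20.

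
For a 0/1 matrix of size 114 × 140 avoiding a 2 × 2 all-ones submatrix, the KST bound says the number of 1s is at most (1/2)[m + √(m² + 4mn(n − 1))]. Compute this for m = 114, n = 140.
z(114, 140; 2, 2) ≤ (1/2)[114 + √(114² + 4·114·140·139)] = (1/2)[114 + √8886756] = 1547.5331

Kővári–Sós–Turán: let r_1, ..., r_114 be the row sums and z = Σ r_i the total number of 1s. Each pair of columns can share at most one row with both entries 1 (else a 2×2 all-ones block appears), so Σ_i C(r_i, 2) ≤ C(140, 2) = 9730. By convexity Σ_i C(r_i, 2) ≥ 114·C(z/114, 2) = z(z − 114)/(2·114), giving z² − 114z − 114·140·139 ≤ 0 and hence z ≤ (1/2)[114 + √(12996 + 4·2218440)] = (1/2)[114 + √8886756] ≈ (1/2)(114 + 2981.0663) = 1547.5331.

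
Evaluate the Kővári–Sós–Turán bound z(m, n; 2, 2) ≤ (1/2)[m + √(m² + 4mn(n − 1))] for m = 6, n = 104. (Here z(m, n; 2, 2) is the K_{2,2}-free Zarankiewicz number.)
z(6, 104; 2, 2) ≤ (1/2)[6 + √(6² + 4·6·104·103)] = (1/2)[6 + √257124] = 256.537

Kővári–Sós–Turán: let r_1, ..., r_6 be the row sums and z = Σ r_i the total number of 1s. Each pair of columns can share at most one row with both entries 1 (else a 2×2 all-ones block appears), so Σ_i C(r_i, 2) ≤ C(104, 2) = 5356. By convexity Σ_i C(r_i, 2) ≥ 6·C(z/6, 2) = z(z − 6)/(2·6), giving z² − 6z − 6·104·103 ≤ 0 and hence z ≤ (1/2)[6 + √(36 + 4·64272)] = (1/2)[6 + √257124] ≈ (1/2)(6 + 507.074) = 256.537.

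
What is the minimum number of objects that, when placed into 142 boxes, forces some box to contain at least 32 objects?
n = (32 − 1)·142 + 1 = 4403

By the generalised pigeonhole principle, to guarantee some box contains ≥ r objects we need more than (r − 1) · k objects total. Threshold: n = (r − 1) · k + 1. With r = 32 and k = 142: n = 31 · 142 + 1 = 4402 + 1 = 4403. For n = 4402 = 31 · 142, we can put exactly 31 objects in every box, avoiding 32 in any single one — so 4403 is tight.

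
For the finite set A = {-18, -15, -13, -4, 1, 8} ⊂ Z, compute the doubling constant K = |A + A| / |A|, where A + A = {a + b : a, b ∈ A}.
K = |A + A| / |A| = 20/6 = 10/3

Enumerate A + A = {a + b : a, b ∈ A}. With |A| = 6, there are |A|^2 = 36 ordered sum pairs; collecting distinct values, A + A = {-36, -33, -31, -30, -28, -26, -22, -19, -17, -14, -12, -10, -8, -7, -5, -3, 2, 4, 9, 16}, so |A + A| = 20. Thus K = 20/6 = 10/3. For comparison, the minimum possible |A + A| over all 6-element sets is 2·6 − 1 = 11 (so min K = 11/6), attained only by arithmetic progressions.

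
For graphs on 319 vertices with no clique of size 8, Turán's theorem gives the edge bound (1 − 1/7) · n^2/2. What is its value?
Turán density bound = (6/7) · 319^2/2 = 305283/7 ≈ 43611.8571

Turán's theorem: ex(n, K_{r+1}) is achieved by the complete r-partite Turán graph T(n, r) with parts as balanced as possible, and is at most (1 − 1/r) · n^2/2. For r = 7, n = 319: the density bound is (6/7) · 101761/2 = 305283/7 ≈ 43611.8571. The integer-valued extremum is e(T(319, 7)) = 43611, which is strictly less than the density bound 305283/7 since 7 ∤ 319 (the parts of T(319, 7) cannot all be equal).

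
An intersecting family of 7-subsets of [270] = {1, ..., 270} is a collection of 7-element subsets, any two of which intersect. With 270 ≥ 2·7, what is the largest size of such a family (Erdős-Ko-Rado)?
max |F| = C(269, 6) = 497504801332

The Erdős-Ko-Rado theorem states: for n ≥ 2k, an intersecting family of k-subsets of an n-element set has size at most C(n − 1, k − 1), with equality for 'star' families {A ⊆ [n] : |A| = k, i ∈ A} (fix an element i). For n = 270, k = 7: C(269, 6) = 497504801332.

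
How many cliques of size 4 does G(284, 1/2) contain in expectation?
E[# K_4] = C(284, 4) · (1/2)^C(4, 2) = 265368251 / 2^6 = 4146378.921875

For each 4-subset S of vertices (there are C(284, 4) = 265368251 such S), let X_S = 1 if S induces a K_4 (all C(4, 2) = 6 edges present). Then P(X_S = 1) = (1/2)^6 = 1/64. By linearity of expectation, E[# K_4] = C(284, 4) · (1/2)^6 = 265368251 / 64 = 4146378.921875.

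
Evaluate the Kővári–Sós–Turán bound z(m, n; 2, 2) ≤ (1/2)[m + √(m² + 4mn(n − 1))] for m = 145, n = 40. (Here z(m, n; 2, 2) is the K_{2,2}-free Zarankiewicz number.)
z(145, 40; 2, 2) ≤ (1/2)[145 + √(145² + 4·145·40·39)] = (1/2)[145 + √925825] = 553.599

Kővári–Sós–Turán: let r_1, ..., r_145 be the row sums and z = Σ r_i the total number of 1s. Each pair of columns can share at most one row with both entries 1 (else a 2×2 all-ones block appears), so Σ_i C(r_i, 2) ≤ C(40, 2) = 780. By convexity Σ_i C(r_i, 2) ≥ 145·C(z/145, 2) = z(z − 145)/(2·145), giving z² − 145z − 145·40·39 ≤ 0 and hence z ≤ (1/2)[145 + √(21025 + 4·226200)] = (1/2)[145 + √925825] ≈ (1/2)(145 + 962.198) = 553.599.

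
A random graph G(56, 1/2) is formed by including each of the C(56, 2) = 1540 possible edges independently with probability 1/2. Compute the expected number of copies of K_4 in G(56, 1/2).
E[# K_4] = C(56, 4) · (1/2)^C(4, 2) = 367290 / 2^6 = 183645/32 = 5738.90625

For each 4-subset S of vertices (there are C(56, 4) = 367290 such S), let X_S = 1 if S induces a K_4 (all C(4, 2) = 6 edges present). Then P(X_S = 1) = (1/2)^6 = 1/64. By linearity of expectation, E[# K_4] = C(56, 4) · (1/2)^6 = 367290 / 64 = 183645/32 = 5738.90625.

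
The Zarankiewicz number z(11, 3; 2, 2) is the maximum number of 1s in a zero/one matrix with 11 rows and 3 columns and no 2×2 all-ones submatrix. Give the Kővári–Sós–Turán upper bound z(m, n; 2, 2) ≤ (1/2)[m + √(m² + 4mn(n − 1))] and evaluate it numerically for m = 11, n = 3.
z(11, 3; 2, 2) ≤ (1/2)[11 + √(11² + 4·11·3·2)] = (1/2)[11 + √385] = 15.3107

Kővári–Sós–Turán: let r_1, ..., r_11 be the row sums and z = Σ r_i the total number of 1s. Each pair of columns can share at most one row with both entries 1 (else a 2×2 all-ones block appears), so Σ_i C(r_i, 2) ≤ C(3, 2) = 3. By convexity Σ_i C(r_i, 2) ≥ 11·C(z/11, 2) = z(z − 11)/(2·11), giving z² − 11z − 11·3·2 ≤ 0 and hence z ≤ (1/2)[11 + √(121 + 4·66)] = (1/2)[11 + √385] ≈ (1/2)(11 + 19.6214) = 15.3107.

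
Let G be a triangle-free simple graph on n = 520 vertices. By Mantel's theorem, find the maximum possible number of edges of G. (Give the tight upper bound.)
ex(520, K_3) = ⌊520^2/4⌋ = 67600

Mantel (1907): a triangle-free graph on n vertices has at most ⌊n^2/4⌋ edges, with equality for the complete bipartite graph K_{⌊n/2⌋, ⌈n/2⌉}. For n = 520: ⌊520^2/4⌋ = ⌊270400/4⌋ = 67600. The extremal graph is K_{260, 260}, which has 260·260 = 67600 edges.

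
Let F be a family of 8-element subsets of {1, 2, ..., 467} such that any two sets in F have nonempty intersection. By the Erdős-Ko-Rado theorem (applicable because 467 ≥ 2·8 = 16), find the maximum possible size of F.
max |F| = C(466, 7) = 904915521191440

Erdős-Ko-Rado (1961): when n ≥ 2k, max |F| = C(n−1, k−1). The bound is attained by the star {A : i ∈ A} for any fixed i ∈ [n]. Here C(467−1, 8−1) = C(466, 7) = 904915521191440.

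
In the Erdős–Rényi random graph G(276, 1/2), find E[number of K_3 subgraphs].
E[# K_3] = C(276, 3) · (1/2)^C(3, 2) = 3466100 / 2^3 = 866525/2 = 433262.5

For each 3-subset S of vertices (there are C(276, 3) = 3466100 such S), let X_S = 1 if S induces a K_3 (all C(3, 2) = 3 edges present). Then P(X_S = 1) = (1/2)^3 = 1/8. By linearity of expectation, E[# K_3] = C(276, 3) · (1/2)^3 = 3466100 / 8 = 866525/2 = 433262.5.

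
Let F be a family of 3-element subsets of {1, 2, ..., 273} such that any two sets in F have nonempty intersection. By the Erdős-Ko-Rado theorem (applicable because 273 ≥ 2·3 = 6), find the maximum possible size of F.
max |F| = C(272, 2) = 36856

Erdős-Ko-Rado (1961): when n ≥ 2k, max |F| = C(n−1, k−1). The bound is attained by the star {A : i ∈ A} for any fixed i ∈ [n]. Here C(273−1, 3−1) = C(272, 2) = 36856.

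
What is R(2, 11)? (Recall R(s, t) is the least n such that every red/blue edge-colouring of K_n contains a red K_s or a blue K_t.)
R(2, 11) = 11

R(2, k) = k for all k ≥ 2: in a 2-colouring of K_k, either some edge is red (a red K_2) or all edges are blue (a blue K_k). And K_{10} coloured all-blue has no blue K_11, so R(2, 11) > 10. Hence R(2, 11) = 11.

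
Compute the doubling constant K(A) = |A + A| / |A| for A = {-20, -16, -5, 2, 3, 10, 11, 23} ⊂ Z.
K = |A + A| / |A| = 32/8 = 4

Enumerate A + A = {a + b : a, b ∈ A}. With |A| = 8, there are |A|^2 = 64 ordered sum pairs; collecting distinct values, A + A = {-40, -36, -32, -25, -21, -18, -17, -14, -13, -10, -9, -6, -5, -3, -2, 3, 4, 5, 6, 7, 12, 13, 14, 18, 20, 21, 22, 25, 26, 33, 34, 46}, so |A + A| = 32. Thus K = 32/8 = 4. For comparison, the minimum possible |A + A| over all 8-element sets is 2·8 − 1 = 15 (so min K = 15/8), attained only by arithmetic progressions.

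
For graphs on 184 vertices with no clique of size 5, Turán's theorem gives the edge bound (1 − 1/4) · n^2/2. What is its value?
Turán density bound = (3/4) · 184^2/2 = 12696

Turán's theorem: ex(n, K_{r+1}) is achieved by the complete r-partite Turán graph T(n, r) with parts as balanced as possible, and is at most (1 − 1/r) · n^2/2. For r = 4, n = 184: the density bound is (3/4) · 33856/2 = 12696. Since 4 ∣ 184, the Turán graph T(184, 4) has parts of equal size 46, and its edge count e(T(184, 4)) = 12696 attains the density bound exactly.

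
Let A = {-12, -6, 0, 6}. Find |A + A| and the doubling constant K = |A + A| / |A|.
K = |A + A| / |A| = 7/4

Enumerate A + A = {a + b : a, b ∈ A}. With |A| = 4, there are |A|^2 = 16 ordered sum pairs; collecting distinct values, A + A = {-24, -18, -12, -6, 0, 6, 12}, so |A + A| = 7. Thus K = 7/4. Here |A + A| = 2|A| − 1 = 7, the minimum possible — so K = 7/4 is minimal, which holds iff A is an arithmetic progression.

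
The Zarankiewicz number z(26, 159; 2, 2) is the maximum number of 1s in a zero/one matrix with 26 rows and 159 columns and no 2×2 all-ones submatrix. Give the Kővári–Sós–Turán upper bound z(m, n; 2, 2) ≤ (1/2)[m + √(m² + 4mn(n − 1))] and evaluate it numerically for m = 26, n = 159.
z(26, 159; 2, 2) ≤ (1/2)[26 + √(26² + 4·26·159·158)] = (1/2)[26 + √2613364] = 821.2951

Kővári–Sós–Turán: let r_1, ..., r_26 be the row sums and z = Σ r_i the total number of 1s. Each pair of columns can share at most one row with both entries 1 (else a 2×2 all-ones block appears), so Σ_i C(r_i, 2) ≤ C(159, 2) = 12561. By convexity Σ_i C(r_i, 2) ≥ 26·C(z/26, 2) = z(z − 26)/(2·26), giving z² − 26z − 26·159·158 ≤ 0 and hence z ≤ (1/2)[26 + √(676 + 4·653172)] = (1/2)[26 + √2613364] ≈ (1/2)(26 + 1616.5902) = 821.2951.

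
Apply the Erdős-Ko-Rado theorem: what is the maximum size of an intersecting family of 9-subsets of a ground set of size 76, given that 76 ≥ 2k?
max |F| = C(75, 8) = 16871053725

The Erdős-Ko-Rado theorem states: for n ≥ 2k, an intersecting family of k-subsets of an n-element set has size at most C(n − 1, k − 1), with equality for 'star' families {A ⊆ [n] : |A| = k, i ∈ A} (fix an element i). For n = 76, k = 9: C(75, 8) = 16871053725.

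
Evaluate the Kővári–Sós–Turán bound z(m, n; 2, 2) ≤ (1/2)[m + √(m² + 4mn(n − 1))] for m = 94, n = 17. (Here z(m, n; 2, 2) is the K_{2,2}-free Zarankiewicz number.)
z(94, 17; 2, 2) ≤ (1/2)[94 + √(94² + 4·94·17·16)] = (1/2)[94 + √111108] = 213.6643

Kővári–Sós–Turán: let r_1, ..., r_94 be the row sums and z = Σ r_i the total number of 1s. Each pair of columns can share at most one row with both entries 1 (else a 2×2 all-ones block appears), so Σ_i C(r_i, 2) ≤ C(17, 2) = 136. By convexity Σ_i C(r_i, 2) ≥ 94·C(z/94, 2) = z(z − 94)/(2·94), giving z² − 94z − 94·17·16 ≤ 0 and hence z ≤ (1/2)[94 + √(8836 + 4·25568)] = (1/2)[94 + √111108] ≈ (1/2)(94 + 333.3287) = 213.6643.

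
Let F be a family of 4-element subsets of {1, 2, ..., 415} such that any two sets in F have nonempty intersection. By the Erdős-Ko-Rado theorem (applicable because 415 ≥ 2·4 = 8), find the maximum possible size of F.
max |F| = C(414, 3) = 11740764

The Erdős-Ko-Rado theorem states: for n ≥ 2k, an intersecting family of k-subsets of an n-element set has size at most C(n − 1, k − 1), with equality for 'star' families {A ⊆ [n] : |A| = k, i ∈ A} (fix an element i). For n = 415, k = 4: C(414, 3) = 11740764.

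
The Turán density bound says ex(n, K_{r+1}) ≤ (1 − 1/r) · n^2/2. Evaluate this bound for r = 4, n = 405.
Turán density bound = (3/4) · 405^2/2 = 492075/8 ≈ 61509.375

Turán's theorem: ex(n, K_{r+1}) is achieved by the complete r-partite Turán graph T(n, r) with parts as balanced as possible, and is at most (1 − 1/r) · n^2/2. For r = 4, n = 405: the density bound is (3/4) · 164025/2 = 492075/8 ≈ 61509.375. The integer-valued extremum is e(T(405, 4)) = 61509, which is strictly less than the density bound 492075/8 since 4 ∤ 405 (the parts of T(405, 4) cannot all be equal).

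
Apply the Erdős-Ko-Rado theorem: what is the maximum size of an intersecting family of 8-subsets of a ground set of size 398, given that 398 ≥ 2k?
max |F| = C(397, 7) = 292417829024244

The Erdős-Ko-Rado theorem states: for n ≥ 2k, an intersecting family of k-subsets of an n-element set has size at most C(n − 1, k − 1), with equality for 'star' families {A ⊆ [n] : |A| = k, i ∈ A} (fix an element i). For n = 398, k = 8: C(397, 7) = 292417829024244.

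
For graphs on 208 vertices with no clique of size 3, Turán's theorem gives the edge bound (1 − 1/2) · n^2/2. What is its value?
Turán density bound = (1/2) · 208^2/2 = 10816

Turán's theorem: ex(n, K_{r+1}) is achieved by the complete r-partite Turán graph T(n, r) with parts as balanced as possible, and is at most (1 − 1/r) · n^2/2. For r = 2, n = 208: the density bound is (1/2) · 43264/2 = 10816. Since 2 ∣ 208, the Turán graph T(208, 2) has parts of equal size 104, and its edge count e(T(208, 2)) = 10816 attains the density bound exactly.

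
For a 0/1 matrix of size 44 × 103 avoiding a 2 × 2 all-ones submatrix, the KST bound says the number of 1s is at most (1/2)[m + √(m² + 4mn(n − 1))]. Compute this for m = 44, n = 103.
z(44, 103; 2, 2) ≤ (1/2)[44 + √(44² + 4·44·103·102)] = (1/2)[44 + √1850992] = 702.2558

Kővári–Sós–Turán: let r_1, ..., r_44 be the row sums and z = Σ r_i the total number of 1s. Each pair of columns can share at most one row with both entries 1 (else a 2×2 all-ones block appears), so Σ_i C(r_i, 2) ≤ C(103, 2) = 5253. By convexity Σ_i C(r_i, 2) ≥ 44·C(z/44, 2) = z(z − 44)/(2·44), giving z² − 44z − 44·103·102 ≤ 0 and hence z ≤ (1/2)[44 + √(1936 + 4·462264)] = (1/2)[44 + √1850992] ≈ (1/2)(44 + 1360.5117) = 702.2558.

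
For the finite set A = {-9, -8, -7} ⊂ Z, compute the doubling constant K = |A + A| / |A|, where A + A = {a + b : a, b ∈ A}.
K = |A + A| / |A| = 5/3

Enumerate A + A = {a + b : a, b ∈ A}. With |A| = 3, there are |A|^2 = 9 ordered sum pairs; collecting distinct values, A + A = {-18, -17, -16, -15, -14}, so |A + A| = 5. Thus K = 5/3. Here |A + A| = 2|A| − 1 = 5, the minimum possible — so K = 5/3 is minimal, which holds iff A is an arithmetic progression.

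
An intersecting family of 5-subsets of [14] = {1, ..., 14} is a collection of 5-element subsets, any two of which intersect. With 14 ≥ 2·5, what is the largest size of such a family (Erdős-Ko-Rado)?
max |F| = C(13, 4) = 715

The Erdős-Ko-Rado theorem states: for n ≥ 2k, an intersecting family of k-subsets of an n-element set has size at most C(n − 1, k − 1), with equality for 'star' families {A ⊆ [n] : |A| = k, i ∈ A} (fix an element i). For n = 14, k = 5: C(13, 4) = 715.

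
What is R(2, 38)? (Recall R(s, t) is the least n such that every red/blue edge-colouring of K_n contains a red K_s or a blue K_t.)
R(2, 38) = 38

R(2, k) = k for all k ≥ 2: in a 2-colouring of K_k, either some edge is red (a red K_2) or all edges are blue (a blue K_k). And K_{37} coloured all-blue has no blue K_38, so R(2, 38) > 37. Hence R(2, 38) = 38.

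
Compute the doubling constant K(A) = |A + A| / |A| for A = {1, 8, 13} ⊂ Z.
K = |A + A| / |A| = 6/3 = 2

Enumerate A + A = {a + b : a, b ∈ A}. With |A| = 3, there are |A|^2 = 9 ordered sum pairs; collecting distinct values, A + A = {2, 9, 14, 16, 21, 26}, so |A + A| = 6. Thus K = 6/3 = 2. For comparison, the minimum possible |A + A| over all 3-element sets is 2·3 − 1 = 5 (so min K = 5/3), attained only by arithmetic progressions.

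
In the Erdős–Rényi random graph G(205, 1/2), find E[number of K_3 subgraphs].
E[# K_3] = C(205, 3) · (1/2)^C(3, 2) = 1414910 / 2^3 = 707455/4 = 176863.75

For each 3-subset S of vertices (there are C(205, 3) = 1414910 such S), let X_S = 1 if S induces a K_3 (all C(3, 2) = 3 edges present). Then P(X_S = 1) = (1/2)^3 = 1/8. By linearity of expectation, E[# K_3] = C(205, 3) · (1/2)^3 = 1414910 / 8 = 707455/4 = 176863.75.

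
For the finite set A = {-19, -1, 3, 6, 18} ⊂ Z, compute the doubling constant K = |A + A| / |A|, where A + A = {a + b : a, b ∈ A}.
K = |A + A| / |A| = 15/5 = 3

Enumerate A + A = {a + b : a, b ∈ A}. With |A| = 5, there are |A|^2 = 25 ordered sum pairs; collecting distinct values, A + A = {-38, -20, -16, -13, -2, -1, 2, 5, 6, 9, 12, 17, 21, 24, 36}, so |A + A| = 15. Thus K = 15/5 = 3. For comparison, the minimum possible |A + A| over all 5-element sets is 2·5 − 1 = 9 (so min K = 9/5), attained only by arithmetic progressions.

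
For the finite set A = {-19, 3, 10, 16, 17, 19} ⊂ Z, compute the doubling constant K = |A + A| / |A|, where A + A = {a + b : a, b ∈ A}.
K = |A + A| / |A| = 20/6 = 10/3

Enumerate A + A = {a + b : a, b ∈ A}. With |A| = 6, there are |A|^2 = 36 ordered sum pairs; collecting distinct values, A + A = {-38, -16, -9, -3, -2, 0, 6, 13, 19, 20, 22, 26, 27, 29, 32, 33, 34, 35, 36, 38}, so |A + A| = 20. Thus K = 20/6 = 10/3. For comparison, the minimum possible |A + A| over all 6-element sets is 2·6 − 1 = 11 (so min K = 11/6), attained only by arithmetic progressions.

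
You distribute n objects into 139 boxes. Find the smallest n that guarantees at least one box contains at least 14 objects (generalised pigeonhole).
n = (14 − 1)·139 + 1 = 1808

By the generalised pigeonhole principle, to guarantee some box contains ≥ r objects we need more than (r − 1) · k objects total. Threshold: n = (r − 1) · k + 1. With r = 14 and k = 139: n = 13 · 139 + 1 = 1807 + 1 = 1808. For n = 1807 = 13 · 139, we can put exactly 13 objects in every box, avoiding 14 in any single one — so 1808 is tight.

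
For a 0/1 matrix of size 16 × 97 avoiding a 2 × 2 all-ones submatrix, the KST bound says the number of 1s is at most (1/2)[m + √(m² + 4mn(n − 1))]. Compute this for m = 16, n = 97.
z(16, 97; 2, 2) ≤ (1/2)[16 + √(16² + 4·16·97·96)] = (1/2)[16 + √596224] = 394.0777

Kővári–Sós–Turán: let r_1, ..., r_16 be the row sums and z = Σ r_i the total number of 1s. Each pair of columns can share at most one row with both entries 1 (else a 2×2 all-ones block appears), so Σ_i C(r_i, 2) ≤ C(97, 2) = 4656. By convexity Σ_i C(r_i, 2) ≥ 16·C(z/16, 2) = z(z − 16)/(2·16), giving z² − 16z − 16·97·96 ≤ 0 and hence z ≤ (1/2)[16 + √(256 + 4·148992)] = (1/2)[16 + √596224] ≈ (1/2)(16 + 772.1554) = 394.0777.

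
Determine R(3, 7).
R(3, 7) = 23

Lower bound: an explicit 2-colouring of K_{22} (typically a Paley-type or other structured construction) avoids a red K_3 and a blue K_7, showing R(3, 7) > 22.
Upper bound: the simple Erdős–Szekeres recurrence only gives R(3, 7) ≤ 25; the tight bound R(3, 7) ≤ 23 requires a sharper case analysis (or computer search) of 2-colourings of K_{23}.
Hence R(3, 7) = 23.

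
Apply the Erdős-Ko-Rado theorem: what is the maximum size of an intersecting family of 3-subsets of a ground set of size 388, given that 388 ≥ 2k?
max |F| = C(387, 2) = 74691

The Erdős-Ko-Rado theorem states: for n ≥ 2k, an intersecting family of k-subsets of an n-element set has size at most C(n − 1, k − 1), with equality for 'star' families {A ⊆ [n] : |A| = k, i ∈ A} (fix an element i). For n = 388, k = 3: C(387, 2) = 74691.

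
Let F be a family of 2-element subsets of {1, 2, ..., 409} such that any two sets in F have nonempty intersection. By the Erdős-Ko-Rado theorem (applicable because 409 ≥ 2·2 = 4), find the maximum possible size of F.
max |F| = C(408, 1) = 408

Erdős-Ko-Rado (1961): when n ≥ 2k, max |F| = C(n−1, k−1). The bound is attained by the star {A : i ∈ A} for any fixed i ∈ [n]. Here C(409−1, 2−1) = C(408, 1) = 408.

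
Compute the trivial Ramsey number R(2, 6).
R(2, 6) = 6

R(2, k) = k for all k ≥ 2: in a 2-colouring of K_k, either some edge is red (a red K_2) or all edges are blue (a blue K_k). And K_{5} coloured all-blue has no blue K_6, so R(2, 6) > 5. Hence R(2, 6) = 6.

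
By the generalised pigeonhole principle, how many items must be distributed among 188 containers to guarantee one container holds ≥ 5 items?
n = (5 − 1)·188 + 1 = 753

By the generalised pigeonhole principle, to guarantee some box contains ≥ r objects we need more than (r − 1) · k objects total. Threshold: n = (r − 1) · k + 1. With r = 5 and k = 188: n = 4 · 188 + 1 = 752 + 1 = 753. For n = 752 = 4 · 188, we can put exactly 4 objects in every box, avoiding 5 in any single one — so 753 is tight.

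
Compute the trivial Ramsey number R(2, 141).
R(2, 141) = 141

R(2, k) = k for all k ≥ 2: in a 2-colouring of K_k, either some edge is red (a red K_2) or all edges are blue (a blue K_k). And K_{140} coloured all-blue has no blue K_141, so R(2, 141) > 140. Hence R(2, 141) = 141.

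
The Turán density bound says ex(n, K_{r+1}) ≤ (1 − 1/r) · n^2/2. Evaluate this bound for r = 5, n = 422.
Turán density bound = (4/5) · 422^2/2 = 356168/5 ≈ 71233.6

Turán's theorem: ex(n, K_{r+1}) is achieved by the complete r-partite Turán graph T(n, r) with parts as balanced as possible, and is at most (1 − 1/r) · n^2/2. For r = 5, n = 422: the density bound is (4/5) · 178084/2 = 356168/5 ≈ 71233.6. The integer-valued extremum is e(T(422, 5)) = 71233, which is strictly less than the density bound 356168/5 since 5 ∤ 422 (the parts of T(422, 5) cannot all be equal).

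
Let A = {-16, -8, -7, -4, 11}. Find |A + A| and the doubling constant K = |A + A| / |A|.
K = |A + A| / |A| = 15/5 = 3

Enumerate A + A = {a + b : a, b ∈ A}. With |A| = 5, there are |A|^2 = 25 ordered sum pairs; collecting distinct values, A + A = {-32, -24, -23, -20, -16, -15, -14, -12, -11, -8, -5, 3, 4, 7, 22}, so |A + A| = 15. Thus K = 15/5 = 3. For comparison, the minimum possible |A + A| over all 5-element sets is 2·5 − 1 = 9 (so min K = 9/5), attained only by arithmetic progressions.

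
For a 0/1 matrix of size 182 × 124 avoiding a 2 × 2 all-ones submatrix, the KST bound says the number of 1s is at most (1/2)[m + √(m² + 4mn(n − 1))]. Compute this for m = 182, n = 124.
z(182, 124; 2, 2) ≤ (1/2)[182 + √(182² + 4·182·124·123)] = (1/2)[182 + √11136580] = 1759.5757

Kővári–Sós–Turán: let r_1, ..., r_182 be the row sums and z = Σ r_i the total number of 1s. Each pair of columns can share at most one row with both entries 1 (else a 2×2 all-ones block appears), so Σ_i C(r_i, 2) ≤ C(124, 2) = 7626. By convexity Σ_i C(r_i, 2) ≥ 182·C(z/182, 2) = z(z − 182)/(2·182), giving z² − 182z − 182·124·123 ≤ 0 and hence z ≤ (1/2)[182 + √(33124 + 4·2775864)] = (1/2)[182 + √11136580] ≈ (1/2)(182 + 3337.1515) = 1759.5757.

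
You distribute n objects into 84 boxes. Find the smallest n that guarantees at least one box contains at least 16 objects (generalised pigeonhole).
n = (16 − 1)·84 + 1 = 1261

By the generalised pigeonhole principle, to guarantee some box contains ≥ r objects we need more than (r − 1) · k objects total. Threshold: n = (r − 1) · k + 1. With r = 16 and k = 84: n = 15 · 84 + 1 = 1260 + 1 = 1261. For n = 1260 = 15 · 84, we can put exactly 15 objects in every box, avoiding 16 in any single one — so 1261 is tight.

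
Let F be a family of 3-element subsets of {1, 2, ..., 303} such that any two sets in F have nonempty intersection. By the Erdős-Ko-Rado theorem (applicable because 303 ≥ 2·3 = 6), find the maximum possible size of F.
max |F| = C(302, 2) = 45451

The Erdős-Ko-Rado theorem states: for n ≥ 2k, an intersecting family of k-subsets of an n-element set has size at most C(n − 1, k − 1), with equality for 'star' families {A ⊆ [n] : |A| = k, i ∈ A} (fix an element i). For n = 303, k = 3: C(302, 2) = 45451.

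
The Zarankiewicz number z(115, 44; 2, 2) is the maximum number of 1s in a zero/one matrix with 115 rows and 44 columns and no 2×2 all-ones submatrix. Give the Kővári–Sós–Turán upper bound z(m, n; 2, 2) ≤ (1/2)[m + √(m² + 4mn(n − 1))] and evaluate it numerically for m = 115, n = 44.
z(115, 44; 2, 2) ≤ (1/2)[115 + √(115² + 4·115·44·43)] = (1/2)[115 + √883545] = 527.4854

Kővári–Sós–Turán: let r_1, ..., r_115 be the row sums and z = Σ r_i the total number of 1s. Each pair of columns can share at most one row with both entries 1 (else a 2×2 all-ones block appears), so Σ_i C(r_i, 2) ≤ C(44, 2) = 946. By convexity Σ_i C(r_i, 2) ≥ 115·C(z/115, 2) = z(z − 115)/(2·115), giving z² − 115z − 115·44·43 ≤ 0 and hence z ≤ (1/2)[115 + √(13225 + 4·217580)] = (1/2)[115 + √883545] ≈ (1/2)(115 + 939.9707) = 527.4854.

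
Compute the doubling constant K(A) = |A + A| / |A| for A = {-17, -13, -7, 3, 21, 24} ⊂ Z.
K = |A + A| / |A| = 20/6 = 10/3

Enumerate A + A = {a + b : a, b ∈ A}. With |A| = 6, there are |A|^2 = 36 ordered sum pairs; collecting distinct values, A + A = {-34, -30, -26, -24, -20, -14, -10, -4, 4, 6, 7, 8, 11, 14, 17, 24, 27, 42, 45, 48}, so |A + A| = 20. Thus K = 20/6 = 10/3. For comparison, the minimum possible |A + A| over all 6-element sets is 2·6 − 1 = 11 (so min K = 11/6), attained only by arithmetic progressions.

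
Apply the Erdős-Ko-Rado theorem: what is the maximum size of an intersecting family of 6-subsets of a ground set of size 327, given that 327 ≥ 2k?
max |F| = C(326, 5) = 29752476390

Erdős-Ko-Rado (1961): when n ≥ 2k, max |F| = C(n−1, k−1). The bound is attained by the star {A : i ∈ A} for any fixed i ∈ [n]. Here C(327−1, 6−1) = C(326, 5) = 29752476390.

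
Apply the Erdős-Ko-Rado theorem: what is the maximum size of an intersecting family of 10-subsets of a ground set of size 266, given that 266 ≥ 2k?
max |F| = C(265, 9) = 15481400876017505

Erdős-Ko-Rado (1961): when n ≥ 2k, max |F| = C(n−1, k−1). The bound is attained by the star {A : i ∈ A} for any fixed i ∈ [n]. Here C(266−1, 10−1) = C(265, 9) = 15481400876017505.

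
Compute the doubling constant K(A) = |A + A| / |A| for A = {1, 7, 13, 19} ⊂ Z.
K = |A + A| / |A| = 7/4

Enumerate A + A = {a + b : a, b ∈ A}. With |A| = 4, there are |A|^2 = 16 ordered sum pairs; collecting distinct values, A + A = {2, 8, 14, 20, 26, 32, 38}, so |A + A| = 7. Thus K = 7/4. Here |A + A| = 2|A| − 1 = 7, the minimum possible — so K = 7/4 is minimal, which holds iff A is an arithmetic progression.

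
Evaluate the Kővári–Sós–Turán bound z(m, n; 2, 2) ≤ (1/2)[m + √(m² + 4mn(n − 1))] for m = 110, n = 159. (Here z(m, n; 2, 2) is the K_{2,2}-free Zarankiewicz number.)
z(110, 159; 2, 2) ≤ (1/2)[110 + √(110² + 4·110·159·158)] = (1/2)[110 + √11065780] = 1718.2634

Kővári–Sós–Turán: let r_1, ..., r_110 be the row sums and z = Σ r_i the total number of 1s. Each pair of columns can share at most one row with both entries 1 (else a 2×2 all-ones block appears), so Σ_i C(r_i, 2) ≤ C(159, 2) = 12561. By convexity Σ_i C(r_i, 2) ≥ 110·C(z/110, 2) = z(z − 110)/(2·110), giving z² − 110z − 110·159·158 ≤ 0 and hence z ≤ (1/2)[110 + √(12100 + 4·2763420)] = (1/2)[110 + √11065780] ≈ (1/2)(110 + 3326.5267) = 1718.2634.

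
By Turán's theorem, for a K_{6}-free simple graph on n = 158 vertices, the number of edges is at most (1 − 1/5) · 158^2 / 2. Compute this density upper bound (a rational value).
Turán density bound = (4/5) · 158^2/2 = 49928/5 ≈ 9985.6

Turán's theorem: ex(n, K_{r+1}) is achieved by the complete r-partite Turán graph T(n, r) with parts as balanced as possible, and is at most (1 − 1/r) · n^2/2. For r = 5, n = 158: the density bound is (4/5) · 24964/2 = 49928/5 ≈ 9985.6. The integer-valued extremum is e(T(158, 5)) = 9985, which is strictly less than the density bound 49928/5 since 5 ∤ 158 (the parts of T(158, 5) cannot all be equal).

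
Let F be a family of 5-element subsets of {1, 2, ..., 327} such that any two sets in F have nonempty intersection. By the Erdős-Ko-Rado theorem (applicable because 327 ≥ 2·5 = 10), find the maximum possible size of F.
max |F| = C(326, 4) = 461994975

The Erdős-Ko-Rado theorem states: for n ≥ 2k, an intersecting family of k-subsets of an n-element set has size at most C(n − 1, k − 1), with equality for 'star' families {A ⊆ [n] : |A| = k, i ∈ A} (fix an element i). For n = 327, k = 5: C(326, 4) = 461994975.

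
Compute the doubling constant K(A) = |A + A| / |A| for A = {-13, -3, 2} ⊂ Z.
K = |A + A| / |A| = 6/3 = 2

Enumerate A + A = {a + b : a, b ∈ A}. With |A| = 3, there are |A|^2 = 9 ordered sum pairs; collecting distinct values, A + A = {-26, -16, -11, -6, -1, 4}, so |A + A| = 6. Thus K = 6/3 = 2. For comparison, the minimum possible |A + A| over all 3-element sets is 2·3 − 1 = 5 (so min K = 5/3), attained only by arithmetic progressions.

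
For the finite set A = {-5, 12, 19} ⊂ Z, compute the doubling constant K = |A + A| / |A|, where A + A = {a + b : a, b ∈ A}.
K = |A + A| / |A| = 6/3 = 2

Enumerate A + A = {a + b : a, b ∈ A}. With |A| = 3, there are |A|^2 = 9 ordered sum pairs; collecting distinct values, A + A = {-10, 7, 14, 24, 31, 38}, so |A + A| = 6. Thus K = 6/3 = 2. For comparison, the minimum possible |A + A| over all 3-element sets is 2·3 − 1 = 5 (so min K = 5/3), attained only by arithmetic progressions.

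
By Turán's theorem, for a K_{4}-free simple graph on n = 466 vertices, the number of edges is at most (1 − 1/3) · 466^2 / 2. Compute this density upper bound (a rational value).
Turán density bound = (2/3) · 466^2/2 = 217156/3 ≈ 72385.3333

Turán's theorem: ex(n, K_{r+1}) is achieved by the complete r-partite Turán graph T(n, r) with parts as balanced as possible, and is at most (1 − 1/r) · n^2/2. For r = 3, n = 466: the density bound is (2/3) · 217156/2 = 217156/3 ≈ 72385.3333. The integer-valued extremum is e(T(466, 3)) = 72385, which is strictly less than the density bound 217156/3 since 3 ∤ 466 (the parts of T(466, 3) cannot all be equal).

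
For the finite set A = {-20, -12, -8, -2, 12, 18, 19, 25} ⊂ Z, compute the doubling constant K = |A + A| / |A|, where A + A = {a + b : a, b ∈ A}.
K = |A + A| / |A| = 33/8

Enumerate A + A = {a + b : a, b ∈ A}. With |A| = 8, there are |A|^2 = 64 ordered sum pairs; collecting distinct values, A + A = {-40, -32, -28, -24, -22, -20, -16, -14, -10, -8, -4, -2, -1, 0, 4, 5, 6, 7, 10, 11, 13, 16, 17, 23, 24, 30, 31, 36, 37, 38, 43, 44, 50}, so |A + A| = 33. Thus K = 33/8. For comparison, the minimum possible |A + A| over all 8-element sets is 2·8 − 1 = 15 (so min K = 15/8), attained only by arithmetic progressions.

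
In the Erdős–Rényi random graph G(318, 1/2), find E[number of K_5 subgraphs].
E[# K_5] = C(318, 5) · (1/2)^C(5, 2) = 26256233178 / 2^10 = 13128116589/512 ≈ 25640852.712891

For each 5-subset S of vertices (there are C(318, 5) = 26256233178 such S), let X_S = 1 if S induces a K_5 (all C(5, 2) = 10 edges present). Then P(X_S = 1) = (1/2)^10 = 1/1024. By linearity of expectation, E[# K_5] = C(318, 5) · (1/2)^10 = 26256233178 / 1024 = 13128116589/512 ≈ 25640852.712891.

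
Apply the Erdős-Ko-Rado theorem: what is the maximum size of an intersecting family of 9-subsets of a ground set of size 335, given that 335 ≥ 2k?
max |F| = C(334, 8) = 3529942966804419

Erdős-Ko-Rado (1961): when n ≥ 2k, max |F| = C(n−1, k−1). The bound is attained by the star {A : i ∈ A} for any fixed i ∈ [n]. Here C(335−1, 9−1) = C(334, 8) = 3529942966804419.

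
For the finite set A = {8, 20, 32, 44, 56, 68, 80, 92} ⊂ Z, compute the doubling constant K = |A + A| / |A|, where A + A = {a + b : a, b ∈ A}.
K = |A + A| / |A| = 15/8

Enumerate A + A = {a + b : a, b ∈ A}. With |A| = 8, there are |A|^2 = 64 ordered sum pairs; collecting distinct values, A + A = {16, 28, 40, 52, 64, 76, 88, 100, 112, 124, 136, 148, 160, 172, 184}, so |A + A| = 15. Thus K = 15/8. Here |A + A| = 2|A| − 1 = 15, the minimum possible — so K = 15/8 is minimal, which holds iff A is an arithmetic progression.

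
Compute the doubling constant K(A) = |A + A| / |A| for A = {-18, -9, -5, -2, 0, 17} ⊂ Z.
K = |A + A| / |A| = 20/6 = 10/3

Enumerate A + A = {a + b : a, b ∈ A}. With |A| = 6, there are |A|^2 = 36 ordered sum pairs; collecting distinct values, A + A = {-36, -27, -23, -20, -18, -14, -11, -10, -9, -7, -5, -4, -2, -1, 0, 8, 12, 15, 17, 34}, so |A + A| = 20. Thus K = 20/6 = 10/3. For comparison, the minimum possible |A + A| over all 6-element sets is 2·6 − 1 = 11 (so min K = 11/6), attained only by arithmetic progressions.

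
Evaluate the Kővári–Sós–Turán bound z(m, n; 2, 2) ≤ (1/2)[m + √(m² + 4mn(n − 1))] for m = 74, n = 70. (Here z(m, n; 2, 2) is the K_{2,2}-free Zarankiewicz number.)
z(74, 70; 2, 2) ≤ (1/2)[74 + √(74² + 4·74·70·69)] = (1/2)[74 + √1435156] = 635.99

Kővári–Sós–Turán: let r_1, ..., r_74 be the row sums and z = Σ r_i the total number of 1s. Each pair of columns can share at most one row with both entries 1 (else a 2×2 all-ones block appears), so Σ_i C(r_i, 2) ≤ C(70, 2) = 2415. By convexity Σ_i C(r_i, 2) ≥ 74·C(z/74, 2) = z(z − 74)/(2·74), giving z² − 74z − 74·70·69 ≤ 0 and hence z ≤ (1/2)[74 + √(5476 + 4·357420)] = (1/2)[74 + √1435156] ≈ (1/2)(74 + 1197.98) = 635.99.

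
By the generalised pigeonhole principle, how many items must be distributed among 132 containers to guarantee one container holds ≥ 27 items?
n = (27 − 1)·132 + 1 = 3433

By the generalised pigeonhole principle, to guarantee some box contains ≥ r objects we need more than (r − 1) · k objects total. Threshold: n = (r − 1) · k + 1. With r = 27 and k = 132: n = 26 · 132 + 1 = 3432 + 1 = 3433. For n = 3432 = 26 · 132, we can put exactly 26 objects in every box, avoiding 27 in any single one — so 3433 is tight.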